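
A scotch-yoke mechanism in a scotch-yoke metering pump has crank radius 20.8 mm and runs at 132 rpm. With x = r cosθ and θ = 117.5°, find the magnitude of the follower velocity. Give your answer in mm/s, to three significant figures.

255

ω = 13.82 rad/s (from 132 rpm).
x = r cosθ ⇒ ẋ = −rω sinθ.
|v| = rω|sinθ| = 0.0208·13.82·|sin 117.5°| = 0.25503 m/s = 255.03 mm/s.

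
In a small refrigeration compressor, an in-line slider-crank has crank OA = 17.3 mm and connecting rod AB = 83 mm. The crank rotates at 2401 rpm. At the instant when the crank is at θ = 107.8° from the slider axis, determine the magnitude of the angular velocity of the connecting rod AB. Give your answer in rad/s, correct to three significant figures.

ω = 251.4 rad/s (converted from 2401 rpm).
The rod makes angle φ with the slider axis where L sinφ = r sinθ; differentiating, L cosφ·φ̇ = r ω cosθ.
L cosφ = √(L² − r² sin²θ) = 0.081349 m.
|ω_rod| = r ω |cosθ| / √(L² − r² sin²θ) = 0.0173·251.4·0.30570/0.081349 = 16.346 rad/s.

16.3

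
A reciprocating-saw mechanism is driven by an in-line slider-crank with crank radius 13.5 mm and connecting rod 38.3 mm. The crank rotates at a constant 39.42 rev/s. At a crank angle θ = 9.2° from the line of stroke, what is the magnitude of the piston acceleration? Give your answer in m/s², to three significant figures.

ω = 2π·39.4 = 247.7 rad/s
x(θ) = r cosθ + √(L² − r² sin²θ); with ω constant, a = ω²·d²x/dθ².
d²x/dθ² = −r cosθ − r²(cos2θ)/√u − r⁴ sin²2θ/(4u^{3/2}),  u = L² − r² sin²θ = 0.00146223 m².
Substituting r = 0.0135 m, L = 0.0383 m, θ = 9.2°: d²x/dθ² = -0.017864 m.
a = ω²·d²x/dθ² = (247.7)²·(-0.017864) = -1095.9 m/s²;  |a| = 1095.9 m/s².

1100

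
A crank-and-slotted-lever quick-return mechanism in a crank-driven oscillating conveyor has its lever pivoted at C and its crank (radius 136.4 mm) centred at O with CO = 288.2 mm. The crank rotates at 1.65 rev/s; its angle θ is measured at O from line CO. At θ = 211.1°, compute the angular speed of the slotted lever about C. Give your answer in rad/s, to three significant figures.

4.54

ω = 10.37 rad/s (from 1.65 rev/s).
Crank pin A relative to C: A = (d + r cosθ, r sinθ); lever angle φ = atan2(r sinθ, d + r cosθ).
Differentiating tanφ: φ̇ = rω(d cosθ + r)/(d² + r² + 2dr cosθ).
d² + r² + 2dr cosθ = |CA|² = 0.0343437 m²;  d cosθ + r = -0.11038 m.
|ω_lever| = |0.1364·10.37·-0.11038| / 0.0343437 = 4.5447 rad/s.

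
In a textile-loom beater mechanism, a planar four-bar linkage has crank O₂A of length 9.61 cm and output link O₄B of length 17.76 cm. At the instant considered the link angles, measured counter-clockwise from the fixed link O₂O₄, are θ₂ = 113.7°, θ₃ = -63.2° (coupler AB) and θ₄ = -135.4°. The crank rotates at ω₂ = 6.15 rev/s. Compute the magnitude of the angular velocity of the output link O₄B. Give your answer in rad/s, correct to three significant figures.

ω₂ = 38.64 rad/s (from 6.15 rev/s).
Differentiating the loop-closure r₂e^{iθ₂}+r₃e^{iθ₃}=r₁+r₄e^{iθ₄} gives r₂ω₂e^{iθ₂}+r₃ω₃e^{iθ₃}=r₄ω₄e^{iθ₄}.
Eliminating the other unknown: ω₄ = r₂ω₂ sin(θ₂−θ₃) / [r₄ sin(θ₄−θ₃)].
Numerator sine = +0.05408; denominator sine = -0.95213.
Result = 0.0961·38.64·(+0.05408) / (0.1776·(-0.95213)) = -1.1876 rad/s; magnitude 1.1876 rad/s.

1.19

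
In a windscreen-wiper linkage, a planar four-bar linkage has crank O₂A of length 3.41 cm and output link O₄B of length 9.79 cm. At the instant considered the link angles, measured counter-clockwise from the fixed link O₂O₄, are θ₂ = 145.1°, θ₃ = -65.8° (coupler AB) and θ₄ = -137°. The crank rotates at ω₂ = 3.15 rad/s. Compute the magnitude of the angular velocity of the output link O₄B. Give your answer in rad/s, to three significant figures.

ω₂ = 3.15 rad/s
Differentiating the loop-closure r₂e^{iθ₂}+r₃e^{iθ₃}=r₁+r₄e^{iθ₄} gives r₂ω₂e^{iθ₂}+r₃ω₃e^{iθ₃}=r₄ω₄e^{iθ₄}.
Eliminating the other unknown: ω₄ = r₂ω₂ sin(θ₂−θ₃) / [r₄ sin(θ₄−θ₃)].
Numerator sine = -0.51354; denominator sine = -0.94665.
Result = 0.0341·3.15·(-0.51354) / (0.0979·(-0.94665)) = +0.59521 rad/s; magnitude 0.59521 rad/s.

0.595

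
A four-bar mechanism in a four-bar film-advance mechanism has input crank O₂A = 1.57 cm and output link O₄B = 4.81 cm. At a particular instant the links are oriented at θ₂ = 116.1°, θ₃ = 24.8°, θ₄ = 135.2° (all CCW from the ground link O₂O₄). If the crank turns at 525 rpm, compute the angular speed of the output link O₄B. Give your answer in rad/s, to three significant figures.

19.1

ω₂ = 54.98 rad/s (from 525 rpm).
Differentiating the loop-closure r₂e^{iθ₂}+r₃e^{iθ₃}=r₁+r₄e^{iθ₄} gives r₂ω₂e^{iθ₂}+r₃ω₃e^{iθ₃}=r₄ω₄e^{iθ₄}.
Eliminating the other unknown: ω₄ = r₂ω₂ sin(θ₂−θ₃) / [r₄ sin(θ₄−θ₃)].
Numerator sine = +0.99974; denominator sine = +0.93728.
Result = 0.0157·54.98·(+0.99974) / (0.0481·(+0.93728)) = +19.141 rad/s; magnitude 19.141 rad/s.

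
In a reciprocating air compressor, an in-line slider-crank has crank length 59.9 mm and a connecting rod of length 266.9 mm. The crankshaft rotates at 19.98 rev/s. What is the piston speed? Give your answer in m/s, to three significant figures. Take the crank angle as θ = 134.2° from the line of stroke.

ω = 2π·20 = 125.5 rad/s
For an in-line slider-crank, x = r cosθ + √(L² − r² sin²θ), so v = −rω sinθ·[1 + r cosθ/√(L² − r² sin²θ)].
With r = 0.0599 m, L = 0.2669 m, θ = 134.2°: √(L² − r² sin²θ) = 0.26342 m.
v = −0.0599·125.5·0.71691·[1 + 0.0599·-0.69717/0.26342] = -4.5363 m/s.
|v| = 4.5363 m/s.

4.54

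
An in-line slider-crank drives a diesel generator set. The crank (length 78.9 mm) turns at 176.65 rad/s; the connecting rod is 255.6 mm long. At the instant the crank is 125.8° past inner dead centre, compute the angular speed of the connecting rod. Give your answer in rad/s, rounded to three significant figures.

32.9

ω = 176.7 rad/s
The rod makes angle φ with the slider axis where L sinφ = r sinθ; differentiating, L cosφ·φ̇ = r ω cosθ.
L cosφ = √(L² − r² sin²θ) = 0.24746 m.
|ω_rod| = r ω |cosθ| / √(L² − r² sin²θ) = 0.0789·176.7·0.58496/0.24746 = 32.947 rad/s.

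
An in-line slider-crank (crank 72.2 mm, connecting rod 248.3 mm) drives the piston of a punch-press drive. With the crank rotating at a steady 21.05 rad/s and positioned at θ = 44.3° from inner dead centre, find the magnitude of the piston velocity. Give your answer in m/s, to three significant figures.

ω = 21.05 rad/s
For an in-line slider-crank, x = r cosθ + √(L² − r² sin²θ), so v = −rω sinθ·[1 + r cosθ/√(L² − r² sin²θ)].
With r = 0.0722 m, L = 0.2483 m, θ = 44.3°: √(L² − r² sin²θ) = 0.24313 m.
v = −0.0722·21.05·0.69842·[1 + 0.0722·0.71569/0.24313] = -1.2871 m/s.
|v| = 1.2871 m/s.

1.29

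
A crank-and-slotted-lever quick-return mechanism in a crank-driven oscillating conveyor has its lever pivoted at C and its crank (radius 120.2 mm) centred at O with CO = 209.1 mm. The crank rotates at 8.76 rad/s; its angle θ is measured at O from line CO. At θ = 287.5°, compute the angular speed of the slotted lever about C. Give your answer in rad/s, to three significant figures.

ω = 8.76 rad/s
Crank pin A relative to C: A = (d + r cosθ, r sinθ); lever angle φ = atan2(r sinθ, d + r cosθ).
Differentiating tanφ: φ̇ = rω(d cosθ + r)/(d² + r² + 2dr cosθ).
d² + r² + 2dr cosθ = |CA|² = 0.0732866 m²;  d cosθ + r = +0.18308 m.
|ω_lever| = |0.1202·8.76·+0.18308| / 0.0732866 = 2.6304 rad/s.

2.63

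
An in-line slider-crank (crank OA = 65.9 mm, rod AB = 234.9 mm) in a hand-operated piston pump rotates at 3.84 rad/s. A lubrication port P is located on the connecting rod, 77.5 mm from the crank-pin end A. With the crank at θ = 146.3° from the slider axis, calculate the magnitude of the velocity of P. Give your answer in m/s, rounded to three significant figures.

0.191

ω = 3.84 rad/s.  Crank-pin speed |V_A| = rω = 0.25306 m/s, perpendicular to OA.
Rod angle: sinφ = −(r/L) sinθ ⇒ φ = -8.955°; ω_rod = −rω cosθ/√(L²−r²sin²θ) = +0.90732 rad/s.
V_P = V_A + ω_rod × AP, with AP = 0.0775 m along the rod.
Components: V_Px = −rω sinθ − a·ω_rod·sinφ = -0.12946 m/s;  V_Py = rω cosθ + a·ω_rod·cosφ = -0.14107 m/s.
|V_P| = √(V_Px² + V_Py²) = 0.19147 m/s.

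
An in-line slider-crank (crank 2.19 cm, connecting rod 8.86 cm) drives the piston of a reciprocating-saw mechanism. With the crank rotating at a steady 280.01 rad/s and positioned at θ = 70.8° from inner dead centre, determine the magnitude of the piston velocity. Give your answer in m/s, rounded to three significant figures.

6.28

ω = 280 rad/s
For an in-line slider-crank, x = r cosθ + √(L² − r² sin²θ), so v = −rω sinθ·[1 + r cosθ/√(L² − r² sin²θ)].
With r = 0.0219 m, L = 0.0886 m, θ = 70.8°: √(L² − r² sin²θ) = 0.086152 m.
v = −0.0219·280·0.94438·[1 + 0.0219·0.32887/0.086152] = -6.2753 m/s.
|v| = 6.2753 m/s.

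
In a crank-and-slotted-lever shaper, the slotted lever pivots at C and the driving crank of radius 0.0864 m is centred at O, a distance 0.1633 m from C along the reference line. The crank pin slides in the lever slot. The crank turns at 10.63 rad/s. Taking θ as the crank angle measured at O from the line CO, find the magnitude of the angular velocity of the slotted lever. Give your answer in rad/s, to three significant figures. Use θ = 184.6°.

ω = 10.63 rad/s
Crank pin A relative to C: A = (d + r cosθ, r sinθ); lever angle φ = atan2(r sinθ, d + r cosθ).
Differentiating tanφ: φ̇ = rω(d cosθ + r)/(d² + r² + 2dr cosθ).
d² + r² + 2dr cosθ = |CA|² = 0.0060045 m²;  d cosθ + r = -0.076374 m.
|ω_lever| = |0.0864·10.63·-0.076374| / 0.0060045 = 11.682 rad/s.

11.7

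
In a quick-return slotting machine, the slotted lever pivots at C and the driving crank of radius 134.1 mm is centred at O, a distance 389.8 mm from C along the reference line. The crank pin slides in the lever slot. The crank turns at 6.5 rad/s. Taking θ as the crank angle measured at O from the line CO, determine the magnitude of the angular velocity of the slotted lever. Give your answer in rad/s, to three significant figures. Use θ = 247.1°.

ω = 6.5 rad/s
Crank pin A relative to C: A = (d + r cosθ, r sinθ); lever angle φ = atan2(r sinθ, d + r cosθ).
Differentiating tanφ: φ̇ = rω(d cosθ + r)/(d² + r² + 2dr cosθ).
d² + r² + 2dr cosθ = |CA|² = 0.129246 m²;  d cosθ + r = -0.017581 m.
|ω_lever| = |0.1341·6.5·-0.017581| / 0.129246 = 0.11856 rad/s.

0.119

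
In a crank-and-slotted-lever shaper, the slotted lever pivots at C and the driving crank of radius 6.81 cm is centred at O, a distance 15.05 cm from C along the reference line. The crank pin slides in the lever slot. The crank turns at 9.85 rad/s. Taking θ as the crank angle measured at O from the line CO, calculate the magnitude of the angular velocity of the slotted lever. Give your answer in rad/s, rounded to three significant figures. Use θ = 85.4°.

ω = 9.85 rad/s
Crank pin A relative to C: A = (d + r cosθ, r sinθ); lever angle φ = atan2(r sinθ, d + r cosθ).
Differentiating tanφ: φ̇ = rω(d cosθ + r)/(d² + r² + 2dr cosθ).
d² + r² + 2dr cosθ = |CA|² = 0.0289318 m²;  d cosθ + r = +0.08017 m.
|ω_lever| = |0.0681·9.85·+0.08017| / 0.0289318 = 1.8587 rad/s.

1.86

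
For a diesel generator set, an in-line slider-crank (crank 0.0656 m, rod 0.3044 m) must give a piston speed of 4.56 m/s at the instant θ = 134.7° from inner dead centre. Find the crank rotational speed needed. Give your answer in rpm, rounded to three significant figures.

For an in-line slider-crank, |v_piston| = rω|sinθ|·[1 + r cosθ/√(L² − r² sin²θ)].
With r = 0.0656 m, L = 0.3044 m, θ = 134.7°: the bracketed kinematic factor |dx/dθ| = 0.039476 m.
ω = v/|dx/dθ| = 4.56/0.039476 = 115.51 rad/s.
N = 60ω/(2π) = 1103.1 rpm.

1100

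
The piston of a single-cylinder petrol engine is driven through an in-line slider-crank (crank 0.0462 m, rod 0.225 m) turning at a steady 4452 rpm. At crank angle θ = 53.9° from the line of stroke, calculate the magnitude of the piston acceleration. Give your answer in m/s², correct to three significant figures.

ω = 2π·4452/60 = 466.2 rad/s
x(θ) = r cosθ + √(L² − r² sin²θ); with ω constant, a = ω²·d²x/dθ².
d²x/dθ² = −r cosθ − r²(cos2θ)/√u − r⁴ sin²2θ/(4u^{3/2}),  u = L² − r² sin²θ = 0.0492315 m².
Substituting r = 0.0462 m, L = 0.225 m, θ = 53.9°: d²x/dθ² = -0.024375 m.
a = ω²·d²x/dθ² = (466.2)²·(-0.024375) = -5297.9 m/s²;  |a| = 5297.9 m/s².

5300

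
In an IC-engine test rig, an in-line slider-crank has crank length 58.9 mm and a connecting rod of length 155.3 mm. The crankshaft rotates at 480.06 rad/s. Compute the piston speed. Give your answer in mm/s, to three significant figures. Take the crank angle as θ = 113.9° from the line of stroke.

21600

ω = 480.1 rad/s
For an in-line slider-crank, x = r cosθ + √(L² − r² sin²θ), so v = −rω sinθ·[1 + r cosθ/√(L² − r² sin²θ)].
With r = 0.0589 m, L = 0.1553 m, θ = 113.9°: √(L² − r² sin²θ) = 0.14567 m.
v = −0.0589·480.1·0.91425·[1 + 0.0589·-0.40514/0.14567] = -21.616 m/s.
|v| = 21.616 m/s = 21616 mm/s.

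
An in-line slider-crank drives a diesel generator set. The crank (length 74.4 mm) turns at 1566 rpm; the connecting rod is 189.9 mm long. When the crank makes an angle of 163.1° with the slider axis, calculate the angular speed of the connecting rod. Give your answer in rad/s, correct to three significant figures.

ω = 164 rad/s (converted from 1566 rpm).
The rod makes angle φ with the slider axis where L sinφ = r sinθ; differentiating, L cosφ·φ̇ = r ω cosθ.
L cosφ = √(L² − r² sin²θ) = 0.18866 m.
|ω_rod| = r ω |cosθ| / √(L² − r² sin²θ) = 0.0744·164·0.95681/0.18866 = 61.877 rad/s.

61.9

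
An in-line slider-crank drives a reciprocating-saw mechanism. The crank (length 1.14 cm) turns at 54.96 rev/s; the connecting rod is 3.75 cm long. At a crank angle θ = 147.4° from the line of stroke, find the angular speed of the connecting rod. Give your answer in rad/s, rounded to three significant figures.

89.6

ω = 345.3 rad/s (converted from 54.96 rev/s).
The rod makes angle φ with the slider axis where L sinφ = r sinθ; differentiating, L cosφ·φ̇ = r ω cosθ.
L cosφ = √(L² − r² sin²θ) = 0.036994 m.
|ω_rod| = r ω |cosθ| / √(L² − r² sin²θ) = 0.0114·345.3·0.84245/0.036994 = 89.65 rad/s.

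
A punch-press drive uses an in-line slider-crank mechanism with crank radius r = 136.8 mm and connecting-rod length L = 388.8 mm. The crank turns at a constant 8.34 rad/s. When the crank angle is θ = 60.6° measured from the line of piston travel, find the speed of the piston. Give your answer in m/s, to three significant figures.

1.17

ω = 8.34 rad/s
For an in-line slider-crank, x = r cosθ + √(L² − r² sin²θ), so v = −rω sinθ·[1 + r cosθ/√(L² − r² sin²θ)].
With r = 0.1368 m, L = 0.3888 m, θ = 60.6°: √(L² − r² sin²θ) = 0.37008 m.
v = −0.1368·8.34·0.87121·[1 + 0.1368·0.49090/0.37008] = -1.1743 m/s.
|v| = 1.1743 m/s.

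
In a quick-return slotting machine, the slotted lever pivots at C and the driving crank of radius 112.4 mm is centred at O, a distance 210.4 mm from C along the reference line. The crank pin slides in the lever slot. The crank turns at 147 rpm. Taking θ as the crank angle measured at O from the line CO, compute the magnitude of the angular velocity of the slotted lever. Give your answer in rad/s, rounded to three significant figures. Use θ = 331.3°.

5.22

ω = 15.39 rad/s (from 147 rpm).
Crank pin A relative to C: A = (d + r cosθ, r sinθ); lever angle φ = atan2(r sinθ, d + r cosθ).
Differentiating tanφ: φ̇ = rω(d cosθ + r)/(d² + r² + 2dr cosθ).
d² + r² + 2dr cosθ = |CA|² = 0.0983891 m²;  d cosθ + r = +0.29695 m.
|ω_lever| = |0.1124·15.39·+0.29695| / 0.0983891 = 5.2222 rad/s.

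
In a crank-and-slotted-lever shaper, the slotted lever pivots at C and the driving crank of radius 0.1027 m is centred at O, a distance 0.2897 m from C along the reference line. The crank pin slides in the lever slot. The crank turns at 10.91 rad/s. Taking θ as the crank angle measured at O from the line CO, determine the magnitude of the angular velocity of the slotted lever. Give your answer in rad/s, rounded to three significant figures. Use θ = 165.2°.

5.38

ω = 10.91 rad/s
Crank pin A relative to C: A = (d + r cosθ, r sinθ); lever angle φ = atan2(r sinθ, d + r cosθ).
Differentiating tanφ: φ̇ = rω(d cosθ + r)/(d² + r² + 2dr cosθ).
d² + r² + 2dr cosθ = |CA|² = 0.0369432 m²;  d cosθ + r = -0.17739 m.
|ω_lever| = |0.1027·10.91·-0.17739| / 0.0369432 = 5.3801 rad/s.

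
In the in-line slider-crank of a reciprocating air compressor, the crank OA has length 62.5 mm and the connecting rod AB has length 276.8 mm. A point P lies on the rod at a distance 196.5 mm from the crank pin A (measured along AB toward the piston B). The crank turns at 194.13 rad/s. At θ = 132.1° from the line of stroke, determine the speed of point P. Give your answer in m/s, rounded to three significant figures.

8.36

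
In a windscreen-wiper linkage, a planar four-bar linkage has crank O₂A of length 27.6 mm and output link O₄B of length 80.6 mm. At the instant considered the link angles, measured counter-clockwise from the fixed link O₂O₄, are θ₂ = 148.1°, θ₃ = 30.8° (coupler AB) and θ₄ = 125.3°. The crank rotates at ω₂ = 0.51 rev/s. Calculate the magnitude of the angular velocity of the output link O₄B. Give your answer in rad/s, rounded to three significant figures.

0.978

ω₂ = 3.204 rad/s (from 0.51 rev/s).
Differentiating the loop-closure r₂e^{iθ₂}+r₃e^{iθ₃}=r₁+r₄e^{iθ₄} gives r₂ω₂e^{iθ₂}+r₃ω₃e^{iθ₃}=r₄ω₄e^{iθ₄}.
Eliminating the other unknown: ω₄ = r₂ω₂ sin(θ₂−θ₃) / [r₄ sin(θ₄−θ₃)].
Numerator sine = +0.88862; denominator sine = +0.99692.
Result = 0.0276·3.204·(+0.88862) / (0.0806·(+0.99692)) = +0.97809 rad/s; magnitude 0.97809 rad/s.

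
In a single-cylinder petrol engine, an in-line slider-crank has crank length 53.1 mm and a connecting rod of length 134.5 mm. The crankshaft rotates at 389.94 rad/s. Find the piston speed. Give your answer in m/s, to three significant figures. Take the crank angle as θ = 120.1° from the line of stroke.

14.1

ω = 389.9 rad/s
For an in-line slider-crank, x = r cosθ + √(L² − r² sin²θ), so v = −rω sinθ·[1 + r cosθ/√(L² − r² sin²θ)].
With r = 0.0531 m, L = 0.1345 m, θ = 120.1°: √(L² − r² sin²θ) = 0.12641 m.
v = −0.0531·389.9·0.86515·[1 + 0.0531·-0.50151/0.12641] = -14.14 m/s.
|v| = 14.14 m/s.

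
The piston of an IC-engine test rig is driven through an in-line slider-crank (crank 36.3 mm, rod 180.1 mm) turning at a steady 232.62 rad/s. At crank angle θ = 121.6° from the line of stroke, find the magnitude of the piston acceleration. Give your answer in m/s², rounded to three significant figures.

ω = 232.6 rad/s
x(θ) = r cosθ + √(L² − r² sin²θ); with ω constant, a = ω²·d²x/dθ².
d²x/dθ² = −r cosθ − r²(cos2θ)/√u − r⁴ sin²2θ/(4u^{3/2}),  u = L² − r² sin²θ = 0.0314801 m².
Substituting r = 0.0363 m, L = 0.1801 m, θ = 121.6°: d²x/dθ² = +0.022307 m.
a = ω²·d²x/dθ² = (232.6)²·(+0.022307) = +1207.1 m/s²;  |a| = 1207.1 m/s².

1210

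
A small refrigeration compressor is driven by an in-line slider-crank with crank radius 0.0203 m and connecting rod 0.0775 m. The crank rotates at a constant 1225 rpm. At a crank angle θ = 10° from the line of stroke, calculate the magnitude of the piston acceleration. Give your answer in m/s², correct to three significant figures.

ω = 2π·1225/60 = 128.3 rad/s
x(θ) = r cosθ + √(L² − r² sin²θ); with ω constant, a = ω²·d²x/dθ².
d²x/dθ² = −r cosθ − r²(cos2θ)/√u − r⁴ sin²2θ/(4u^{3/2}),  u = L² − r² sin²θ = 0.00599382 m².
Substituting r = 0.0203 m, L = 0.0775 m, θ = 10°: d²x/dθ² = -0.025004 m.
a = ω²·d²x/dθ² = (128.3)²·(-0.025004) = -411.47 m/s²;  |a| = 411.47 m/s².

411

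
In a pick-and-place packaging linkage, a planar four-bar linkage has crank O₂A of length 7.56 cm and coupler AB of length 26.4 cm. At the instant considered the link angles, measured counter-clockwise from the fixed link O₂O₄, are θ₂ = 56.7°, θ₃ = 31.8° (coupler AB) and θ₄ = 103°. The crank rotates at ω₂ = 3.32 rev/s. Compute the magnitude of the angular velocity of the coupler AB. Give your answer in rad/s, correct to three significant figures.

4.56

ω₂ = 20.86 rad/s (from 3.32 rev/s).
Differentiating the loop-closure r₂e^{iθ₂}+r₃e^{iθ₃}=r₁+r₄e^{iθ₄} gives r₂ω₂e^{iθ₂}+r₃ω₃e^{iθ₃}=r₄ω₄e^{iθ₄}.
Eliminating the other unknown: ω₃ = r₂ω₂ sin(θ₄−θ₂) / [r₃ sin(θ₃−θ₄)].
Numerator sine = +0.72297; denominator sine = -0.94665.
Result = 0.0756·20.86·(+0.72297) / (0.264·(-0.94665)) = -4.5621 rad/s; magnitude 4.5621 rad/s.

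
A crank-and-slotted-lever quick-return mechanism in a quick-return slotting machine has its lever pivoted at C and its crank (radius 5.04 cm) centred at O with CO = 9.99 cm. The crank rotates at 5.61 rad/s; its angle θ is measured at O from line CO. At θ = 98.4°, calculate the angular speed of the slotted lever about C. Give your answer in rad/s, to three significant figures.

ω = 5.61 rad/s
Crank pin A relative to C: A = (d + r cosθ, r sinθ); lever angle φ = atan2(r sinθ, d + r cosθ).
Differentiating tanφ: φ̇ = rω(d cosθ + r)/(d² + r² + 2dr cosθ).
d² + r² + 2dr cosθ = |CA|² = 0.0110491 m²;  d cosθ + r = +0.035806 m.
|ω_lever| = |0.0504·5.61·+0.035806| / 0.0110491 = 0.91627 rad/s.

0.916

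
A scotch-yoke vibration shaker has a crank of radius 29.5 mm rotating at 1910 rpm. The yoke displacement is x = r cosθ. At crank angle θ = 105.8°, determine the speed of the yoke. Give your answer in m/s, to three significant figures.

ω = 200 rad/s (from 1910 rpm).
x = r cosθ ⇒ ẋ = −rω sinθ.
|v| = rω|sinθ| = 0.0295·200·|sin 105.8°| = 5.6775 m/s.

5.68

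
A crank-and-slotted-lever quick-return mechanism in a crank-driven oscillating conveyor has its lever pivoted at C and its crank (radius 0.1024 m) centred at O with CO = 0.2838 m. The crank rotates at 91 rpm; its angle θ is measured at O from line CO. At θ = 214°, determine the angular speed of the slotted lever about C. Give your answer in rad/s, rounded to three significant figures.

3.03

ω = 9.529 rad/s (from 91 rpm).
Crank pin A relative to C: A = (d + r cosθ, r sinθ); lever angle φ = atan2(r sinθ, d + r cosθ).
Differentiating tanφ: φ̇ = rω(d cosθ + r)/(d² + r² + 2dr cosθ).
d² + r² + 2dr cosθ = |CA|² = 0.0428427 m²;  d cosθ + r = -0.13288 m.
|ω_lever| = |0.1024·9.529·-0.13288| / 0.0428427 = 3.0266 rad/s.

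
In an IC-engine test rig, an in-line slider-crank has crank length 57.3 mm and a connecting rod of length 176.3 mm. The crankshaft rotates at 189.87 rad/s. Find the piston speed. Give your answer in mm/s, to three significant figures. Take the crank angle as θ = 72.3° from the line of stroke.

ω = 189.9 rad/s
For an in-line slider-crank, x = r cosθ + √(L² − r² sin²θ), so v = −rω sinθ·[1 + r cosθ/√(L² − r² sin²θ)].
With r = 0.0573 m, L = 0.1763 m, θ = 72.3°: √(L² − r² sin²θ) = 0.16764 m.
v = −0.0573·189.9·0.95266·[1 + 0.0573·0.30403/0.16764] = -11.442 m/s.
|v| = 11.442 m/s = 11442 mm/s.

11400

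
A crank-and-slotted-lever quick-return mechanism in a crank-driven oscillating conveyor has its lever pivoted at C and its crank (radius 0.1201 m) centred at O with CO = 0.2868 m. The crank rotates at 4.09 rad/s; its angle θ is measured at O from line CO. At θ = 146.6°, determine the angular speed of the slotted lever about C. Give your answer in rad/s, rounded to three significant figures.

ω = 4.09 rad/s
Crank pin A relative to C: A = (d + r cosθ, r sinθ); lever angle φ = atan2(r sinθ, d + r cosθ).
Differentiating tanφ: φ̇ = rω(d cosθ + r)/(d² + r² + 2dr cosθ).
d² + r² + 2dr cosθ = |CA|² = 0.0391661 m²;  d cosθ + r = -0.11933 m.
|ω_lever| = |0.1201·4.09·-0.11933| / 0.0391661 = 1.4967 rad/s.

1.50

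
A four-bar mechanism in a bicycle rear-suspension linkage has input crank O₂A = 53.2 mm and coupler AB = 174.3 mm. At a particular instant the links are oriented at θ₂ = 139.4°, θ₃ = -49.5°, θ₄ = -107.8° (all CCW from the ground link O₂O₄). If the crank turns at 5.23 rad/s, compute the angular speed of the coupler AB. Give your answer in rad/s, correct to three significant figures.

1.73

ω₂ = 5.23 rad/s
Differentiating the loop-closure r₂e^{iθ₂}+r₃e^{iθ₃}=r₁+r₄e^{iθ₄} gives r₂ω₂e^{iθ₂}+r₃ω₃e^{iθ₃}=r₄ω₄e^{iθ₄}.
Eliminating the other unknown: ω₃ = r₂ω₂ sin(θ₄−θ₂) / [r₃ sin(θ₃−θ₄)].
Numerator sine = +0.92186; denominator sine = +0.85081.
Result = 0.0532·5.23·(+0.92186) / (0.1743·(+0.85081)) = +1.7296 rad/s; magnitude 1.7296 rad/s.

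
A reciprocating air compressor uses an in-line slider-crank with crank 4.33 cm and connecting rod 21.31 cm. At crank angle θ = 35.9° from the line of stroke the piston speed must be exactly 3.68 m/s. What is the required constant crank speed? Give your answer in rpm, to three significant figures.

1190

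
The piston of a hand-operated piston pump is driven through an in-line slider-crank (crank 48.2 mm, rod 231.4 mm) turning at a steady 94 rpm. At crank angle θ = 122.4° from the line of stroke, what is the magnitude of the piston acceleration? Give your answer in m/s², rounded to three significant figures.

ω = 2π·94/60 = 9.844 rad/s
x(θ) = r cosθ + √(L² − r² sin²θ); with ω constant, a = ω²·d²x/dθ².
d²x/dθ² = −r cosθ − r²(cos2θ)/√u − r⁴ sin²2θ/(4u^{3/2}),  u = L² − r² sin²θ = 0.0518897 m².
Substituting r = 0.0482 m, L = 0.2314 m, θ = 122.4°: d²x/dθ² = +0.030076 m.
a = ω²·d²x/dθ² = (9.844)²·(+0.030076) = +2.9143 m/s²;  |a| = 2.9143 m/s².

2.91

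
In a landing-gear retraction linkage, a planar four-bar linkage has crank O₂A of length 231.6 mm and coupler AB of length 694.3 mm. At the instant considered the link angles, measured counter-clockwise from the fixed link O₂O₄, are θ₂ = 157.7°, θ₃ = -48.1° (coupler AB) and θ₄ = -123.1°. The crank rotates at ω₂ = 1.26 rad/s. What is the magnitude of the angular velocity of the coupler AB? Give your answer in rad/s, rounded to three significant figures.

0.427

ω₂ = 1.26 rad/s
Differentiating the loop-closure r₂e^{iθ₂}+r₃e^{iθ₃}=r₁+r₄e^{iθ₄} gives r₂ω₂e^{iθ₂}+r₃ω₃e^{iθ₃}=r₄ω₄e^{iθ₄}.
Eliminating the other unknown: ω₃ = r₂ω₂ sin(θ₄−θ₂) / [r₃ sin(θ₃−θ₄)].
Numerator sine = +0.98229; denominator sine = +0.96593.
Result = 0.2316·1.26·(+0.98229) / (0.6943·(+0.96593)) = +0.42742 rad/s; magnitude 0.42742 rad/s.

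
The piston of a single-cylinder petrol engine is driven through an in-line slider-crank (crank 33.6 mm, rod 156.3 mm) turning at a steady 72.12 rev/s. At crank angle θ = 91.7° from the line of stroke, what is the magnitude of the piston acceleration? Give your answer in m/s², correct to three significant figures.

1720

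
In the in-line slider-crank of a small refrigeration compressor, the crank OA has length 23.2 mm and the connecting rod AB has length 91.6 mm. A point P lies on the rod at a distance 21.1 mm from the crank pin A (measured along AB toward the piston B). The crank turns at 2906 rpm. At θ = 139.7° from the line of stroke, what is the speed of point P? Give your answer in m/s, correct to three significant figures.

6.02

ω = 304.3 rad/s.  Crank-pin speed |V_A| = rω = 7.0601 m/s, perpendicular to OA.
Rod angle: sinφ = −(r/L) sinθ ⇒ φ = -9.428°; ω_rod = −rω cosθ/√(L²−r²sin²θ) = +59.588 rad/s.
V_P = V_A + ω_rod × AP, with AP = 0.0211 m along the rod.
Components: V_Px = −rω sinθ − a·ω_rod·sinφ = -4.3604 m/s;  V_Py = rω cosθ + a·ω_rod·cosφ = -4.1442 m/s.
|V_P| = √(V_Px² + V_Py²) = 6.0156 m/s.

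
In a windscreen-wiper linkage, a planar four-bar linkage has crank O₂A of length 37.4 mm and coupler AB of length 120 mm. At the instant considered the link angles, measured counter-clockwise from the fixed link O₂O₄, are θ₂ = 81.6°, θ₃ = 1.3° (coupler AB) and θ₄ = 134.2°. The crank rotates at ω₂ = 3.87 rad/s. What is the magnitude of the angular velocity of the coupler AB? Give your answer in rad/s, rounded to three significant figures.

1.31

ω₂ = 3.87 rad/s
Differentiating the loop-closure r₂e^{iθ₂}+r₃e^{iθ₃}=r₁+r₄e^{iθ₄} gives r₂ω₂e^{iθ₂}+r₃ω₃e^{iθ₃}=r₄ω₄e^{iθ₄}.
Eliminating the other unknown: ω₃ = r₂ω₂ sin(θ₄−θ₂) / [r₃ sin(θ₃−θ₄)].
Numerator sine = +0.79441; denominator sine = -0.73254.
Result = 0.0374·3.87·(+0.79441) / (0.12·(-0.73254)) = -1.308 rad/s; magnitude 1.308 rad/s.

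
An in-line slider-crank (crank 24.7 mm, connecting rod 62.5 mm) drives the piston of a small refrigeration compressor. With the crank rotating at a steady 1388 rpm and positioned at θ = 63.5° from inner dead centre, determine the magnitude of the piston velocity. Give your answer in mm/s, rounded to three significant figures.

3820

ω = 2π·1388/60 = 145.4 rad/s
For an in-line slider-crank, x = r cosθ + √(L² − r² sin²θ), so v = −rω sinθ·[1 + r cosθ/√(L² − r² sin²θ)].
With r = 0.0247 m, L = 0.0625 m, θ = 63.5°: √(L² − r² sin²θ) = 0.05846 m.
v = −0.0247·145.4·0.89493·[1 + 0.0247·0.44620/0.05846] = -3.8187 m/s.
|v| = 3.8187 m/s = 3818.7 mm/s.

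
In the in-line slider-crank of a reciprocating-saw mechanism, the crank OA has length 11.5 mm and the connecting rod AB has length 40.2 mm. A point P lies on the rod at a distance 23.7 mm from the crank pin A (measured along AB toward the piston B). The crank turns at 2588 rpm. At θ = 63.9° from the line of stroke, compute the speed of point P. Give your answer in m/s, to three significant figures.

3.07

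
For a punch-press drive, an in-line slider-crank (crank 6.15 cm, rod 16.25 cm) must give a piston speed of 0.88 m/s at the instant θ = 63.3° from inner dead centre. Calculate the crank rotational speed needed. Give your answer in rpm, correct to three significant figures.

130

For an in-line slider-crank, |v_piston| = rω|sinθ|·[1 + r cosθ/√(L² − r² sin²θ)].
With r = 0.0615 m, L = 0.1625 m, θ = 63.3°: the bracketed kinematic factor |dx/dθ| = 0.06487 m.
ω = v/|dx/dθ| = 0.88/0.06487 = 13.566 rad/s.
N = 60ω/(2π) = 129.54 rpm.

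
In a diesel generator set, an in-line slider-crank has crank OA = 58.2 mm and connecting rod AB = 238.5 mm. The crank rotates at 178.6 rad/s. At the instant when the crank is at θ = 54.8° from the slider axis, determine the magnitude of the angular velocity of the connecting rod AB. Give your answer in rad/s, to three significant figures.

ω = 178.6 rad/s
The rod makes angle φ with the slider axis where L sinφ = r sinθ; differentiating, L cosφ·φ̇ = r ω cosθ.
L cosφ = √(L² − r² sin²θ) = 0.23371 m.
|ω_rod| = r ω |cosθ| / √(L² − r² sin²θ) = 0.0582·178.6·0.57643/0.23371 = 25.637 rad/s.

25.6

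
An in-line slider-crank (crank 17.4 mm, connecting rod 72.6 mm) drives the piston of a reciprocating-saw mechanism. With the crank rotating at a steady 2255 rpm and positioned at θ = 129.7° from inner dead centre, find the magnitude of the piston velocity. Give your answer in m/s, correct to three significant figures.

2.67

ω = 2π·2255/60 = 236.1 rad/s
For an in-line slider-crank, x = r cosθ + √(L² − r² sin²θ), so v = −rω sinθ·[1 + r cosθ/√(L² − r² sin²θ)].
With r = 0.0174 m, L = 0.0726 m, θ = 129.7°: √(L² − r² sin²θ) = 0.071355 m.
v = −0.0174·236.1·0.76940·[1 + 0.0174·-0.63877/0.071355] = -2.6689 m/s.
|v| = 2.6689 m/s.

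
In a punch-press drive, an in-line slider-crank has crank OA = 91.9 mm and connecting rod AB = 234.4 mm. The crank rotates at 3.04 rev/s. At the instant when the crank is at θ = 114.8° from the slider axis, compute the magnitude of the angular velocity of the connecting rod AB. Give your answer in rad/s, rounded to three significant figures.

3.36

ω = 19.1 rad/s (converted from 3.04 rev/s).
The rod makes angle φ with the slider axis where L sinφ = r sinθ; differentiating, L cosφ·φ̇ = r ω cosθ.
L cosφ = √(L² − r² sin²θ) = 0.21905 m.
|ω_rod| = r ω |cosθ| / √(L² − r² sin²θ) = 0.0919·19.1·0.41945/0.21905 = 3.3613 rad/s.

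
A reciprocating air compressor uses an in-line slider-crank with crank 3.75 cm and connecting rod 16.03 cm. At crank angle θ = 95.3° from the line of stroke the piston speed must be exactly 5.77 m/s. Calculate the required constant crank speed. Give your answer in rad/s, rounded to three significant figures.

158

For an in-line slider-crank, |v_piston| = rω|sinθ|·[1 + r cosθ/√(L² − r² sin²θ)].
With r = 0.0375 m, L = 0.1603 m, θ = 95.3°: the bracketed kinematic factor |dx/dθ| = 0.03651 m.
ω = v/|dx/dθ| = 5.77/0.03651 = 158.04 rad/s.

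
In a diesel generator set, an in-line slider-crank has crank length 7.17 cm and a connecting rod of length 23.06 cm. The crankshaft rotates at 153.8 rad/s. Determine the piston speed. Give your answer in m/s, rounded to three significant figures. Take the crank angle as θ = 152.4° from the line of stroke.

3.69

ω = 153.8 rad/s
For an in-line slider-crank, x = r cosθ + √(L² − r² sin²θ), so v = −rω sinθ·[1 + r cosθ/√(L² − r² sin²θ)].
With r = 0.0717 m, L = 0.2306 m, θ = 152.4°: √(L² − r² sin²θ) = 0.22819 m.
v = −0.0717·153.8·0.46330·[1 + 0.0717·-0.88620/0.22819] = -3.6864 m/s.
|v| = 3.6864 m/s.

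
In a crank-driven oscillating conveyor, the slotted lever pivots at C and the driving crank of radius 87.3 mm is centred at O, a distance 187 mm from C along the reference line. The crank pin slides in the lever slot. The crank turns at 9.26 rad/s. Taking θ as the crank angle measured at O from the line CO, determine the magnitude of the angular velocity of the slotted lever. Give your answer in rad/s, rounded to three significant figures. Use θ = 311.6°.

ω = 9.26 rad/s
Crank pin A relative to C: A = (d + r cosθ, r sinθ); lever angle φ = atan2(r sinθ, d + r cosθ).
Differentiating tanφ: φ̇ = rω(d cosθ + r)/(d² + r² + 2dr cosθ).
d² + r² + 2dr cosθ = |CA|² = 0.0642676 m²;  d cosθ + r = +0.21145 m.
|ω_lever| = |0.0873·9.26·+0.21145| / 0.0642676 = 2.6598 rad/s.

2.66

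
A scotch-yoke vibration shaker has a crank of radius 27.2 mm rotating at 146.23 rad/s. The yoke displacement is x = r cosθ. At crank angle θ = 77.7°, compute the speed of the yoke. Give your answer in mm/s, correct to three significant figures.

3890

ω = 146.2 rad/s
x = r cosθ ⇒ ẋ = −rω sinθ.
|v| = rω|sinθ| = 0.0272·146.2·|sin 77.7°| = 3.8862 m/s = 3886.2 mm/s.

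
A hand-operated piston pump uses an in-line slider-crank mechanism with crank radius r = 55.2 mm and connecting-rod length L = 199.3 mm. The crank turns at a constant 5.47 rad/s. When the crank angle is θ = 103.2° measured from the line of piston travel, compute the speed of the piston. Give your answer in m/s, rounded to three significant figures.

ω = 5.47 rad/s
For an in-line slider-crank, x = r cosθ + √(L² − r² sin²θ), so v = −rω sinθ·[1 + r cosθ/√(L² − r² sin²θ)].
With r = 0.0552 m, L = 0.1993 m, θ = 103.2°: √(L² − r² sin²θ) = 0.19192 m.
v = −0.0552·5.47·0.97358·[1 + 0.0552·-0.22835/0.19192] = -0.27466 m/s.
|v| = 0.27466 m/s.

0.275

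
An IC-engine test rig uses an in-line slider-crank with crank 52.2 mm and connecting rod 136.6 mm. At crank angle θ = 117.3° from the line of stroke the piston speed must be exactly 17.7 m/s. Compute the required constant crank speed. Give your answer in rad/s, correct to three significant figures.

469

For an in-line slider-crank, |v_piston| = rω|sinθ|·[1 + r cosθ/√(L² − r² sin²θ)].
With r = 0.0522 m, L = 0.1366 m, θ = 117.3°: the bracketed kinematic factor |dx/dθ| = 0.037742 m.
ω = v/|dx/dθ| = 17.7/0.037742 = 468.97 rad/s.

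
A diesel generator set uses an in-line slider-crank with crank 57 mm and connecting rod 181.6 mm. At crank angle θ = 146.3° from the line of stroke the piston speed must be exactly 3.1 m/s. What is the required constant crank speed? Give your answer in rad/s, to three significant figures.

133

For an in-line slider-crank, |v_piston| = rω|sinθ|·[1 + r cosθ/√(L² − r² sin²θ)].
With r = 0.057 m, L = 0.1816 m, θ = 146.3°: the bracketed kinematic factor |dx/dθ| = 0.023239 m.
ω = v/|dx/dθ| = 3.1/0.023239 = 133.39 rad/s.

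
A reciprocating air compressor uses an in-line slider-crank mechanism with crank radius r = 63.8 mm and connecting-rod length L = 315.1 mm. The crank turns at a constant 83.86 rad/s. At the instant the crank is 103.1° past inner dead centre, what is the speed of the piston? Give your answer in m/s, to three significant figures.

ω = 83.86 rad/s
For an in-line slider-crank, x = r cosθ + √(L² − r² sin²θ), so v = −rω sinθ·[1 + r cosθ/√(L² − r² sin²θ)].
With r = 0.0638 m, L = 0.3151 m, θ = 103.1°: √(L² − r² sin²θ) = 0.30891 m.
v = −0.0638·83.86·0.97398·[1 + 0.0638·-0.22665/0.30891] = -4.9671 m/s.
|v| = 4.9671 m/s.

4.97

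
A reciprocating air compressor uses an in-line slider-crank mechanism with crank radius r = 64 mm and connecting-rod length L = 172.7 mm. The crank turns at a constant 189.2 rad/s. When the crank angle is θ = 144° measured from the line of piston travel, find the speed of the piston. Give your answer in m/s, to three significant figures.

ω = 189.2 rad/s
For an in-line slider-crank, x = r cosθ + √(L² − r² sin²θ), so v = −rω sinθ·[1 + r cosθ/√(L² − r² sin²θ)].
With r = 0.064 m, L = 0.1727 m, θ = 144°: √(L² − r² sin²θ) = 0.16855 m.
v = −0.064·189.2·0.58779·[1 + 0.064·-0.80902/0.16855] = -4.931 m/s.
|v| = 4.931 m/s.

4.93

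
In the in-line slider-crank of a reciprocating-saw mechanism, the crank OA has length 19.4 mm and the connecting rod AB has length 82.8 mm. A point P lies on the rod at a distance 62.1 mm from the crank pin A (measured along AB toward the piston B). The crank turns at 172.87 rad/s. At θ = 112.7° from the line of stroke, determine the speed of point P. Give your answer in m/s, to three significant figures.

ω = 172.9 rad/s.  Crank-pin speed |V_A| = rω = 3.3537 m/s, perpendicular to OA.
Rod angle: sinφ = −(r/L) sinθ ⇒ φ = -12.483°; ω_rod = −rω cosθ/√(L²−r²sin²θ) = +16.009 rad/s.
V_P = V_A + ω_rod × AP, with AP = 0.0621 m along the rod.
Components: V_Px = −rω sinθ − a·ω_rod·sinφ = -2.879 m/s;  V_Py = rω cosθ + a·ω_rod·cosφ = -0.32355 m/s.
|V_P| = √(V_Px² + V_Py²) = 2.8971 m/s.

2.90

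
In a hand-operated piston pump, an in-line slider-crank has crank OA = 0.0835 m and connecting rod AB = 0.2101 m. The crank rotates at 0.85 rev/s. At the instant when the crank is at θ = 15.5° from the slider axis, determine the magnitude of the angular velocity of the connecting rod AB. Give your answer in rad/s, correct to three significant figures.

ω = 5.341 rad/s (converted from 0.85 rev/s).
The rod makes angle φ with the slider axis where L sinφ = r sinθ; differentiating, L cosφ·φ̇ = r ω cosθ.
L cosφ = √(L² − r² sin²θ) = 0.20891 m.
|ω_rod| = r ω |cosθ| / √(L² − r² sin²θ) = 0.0835·5.341·0.96363/0.20891 = 2.057 rad/s.

2.06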